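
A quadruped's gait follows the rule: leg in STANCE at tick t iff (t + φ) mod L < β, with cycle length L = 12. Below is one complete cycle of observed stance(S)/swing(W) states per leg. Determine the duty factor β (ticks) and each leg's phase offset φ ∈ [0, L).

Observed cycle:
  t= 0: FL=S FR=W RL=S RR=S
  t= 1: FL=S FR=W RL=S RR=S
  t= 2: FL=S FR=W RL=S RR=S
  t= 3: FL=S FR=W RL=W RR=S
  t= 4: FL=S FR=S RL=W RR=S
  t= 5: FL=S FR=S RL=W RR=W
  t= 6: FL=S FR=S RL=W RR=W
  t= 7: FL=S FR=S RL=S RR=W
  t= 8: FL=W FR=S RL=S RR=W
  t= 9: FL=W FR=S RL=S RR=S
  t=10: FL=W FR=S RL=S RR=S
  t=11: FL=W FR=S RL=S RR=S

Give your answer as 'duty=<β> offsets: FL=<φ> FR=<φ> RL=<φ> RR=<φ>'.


duty β = stance ticks per leg = 8
FL: stance ticks = 8; W→S at t=0 → φ=0
FR: stance ticks = 8; W→S at t=4 → φ=8
RL: stance ticks = 8; W→S at t=7 → φ=5
RR: stance ticks = 8; W→S at t=9 → φ=3

duty=8 offsets: FL=0 FR=8 RL=5 RR=3


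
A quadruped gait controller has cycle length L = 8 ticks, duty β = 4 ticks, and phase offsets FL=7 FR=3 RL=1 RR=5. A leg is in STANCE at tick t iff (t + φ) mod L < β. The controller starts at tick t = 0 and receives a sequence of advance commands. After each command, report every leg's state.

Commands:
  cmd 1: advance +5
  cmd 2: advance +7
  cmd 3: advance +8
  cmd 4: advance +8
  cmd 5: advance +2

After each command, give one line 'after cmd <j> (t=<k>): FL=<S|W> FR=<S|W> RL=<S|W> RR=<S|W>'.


after cmd 1 (t=5): FL=W FR=S RL=W RR=S
after cmd 2 (t=12): FL=S FR=W RL=W RR=S
after cmd 3 (t=20): FL=S FR=W RL=W RR=S
after cmd 4 (t=28): FL=S FR=W RL=W RR=S
after cmd 5 (t=30): FL=W FR=S RL=W RR=S

start t=0: FL=W FR=S RL=S RR=W
cmd 1: advance +5 → t=5, phase=(4,0,6,2) → FL=W FR=S RL=W RR=S
cmd 2: advance +7 → t=12, phase=(3,7,5,1) → FL=S FR=W RL=W RR=S
cmd 3: advance +8 → t=20, phase=(3,7,5,1) → FL=S FR=W RL=W RR=S
cmd 4: advance +8 → t=28, phase=(3,7,5,1) → FL=S FR=W RL=W RR=S
cmd 5: advance +2 → t=30, phase=(5,1,7,3) → FL=W FR=S RL=W RR=S


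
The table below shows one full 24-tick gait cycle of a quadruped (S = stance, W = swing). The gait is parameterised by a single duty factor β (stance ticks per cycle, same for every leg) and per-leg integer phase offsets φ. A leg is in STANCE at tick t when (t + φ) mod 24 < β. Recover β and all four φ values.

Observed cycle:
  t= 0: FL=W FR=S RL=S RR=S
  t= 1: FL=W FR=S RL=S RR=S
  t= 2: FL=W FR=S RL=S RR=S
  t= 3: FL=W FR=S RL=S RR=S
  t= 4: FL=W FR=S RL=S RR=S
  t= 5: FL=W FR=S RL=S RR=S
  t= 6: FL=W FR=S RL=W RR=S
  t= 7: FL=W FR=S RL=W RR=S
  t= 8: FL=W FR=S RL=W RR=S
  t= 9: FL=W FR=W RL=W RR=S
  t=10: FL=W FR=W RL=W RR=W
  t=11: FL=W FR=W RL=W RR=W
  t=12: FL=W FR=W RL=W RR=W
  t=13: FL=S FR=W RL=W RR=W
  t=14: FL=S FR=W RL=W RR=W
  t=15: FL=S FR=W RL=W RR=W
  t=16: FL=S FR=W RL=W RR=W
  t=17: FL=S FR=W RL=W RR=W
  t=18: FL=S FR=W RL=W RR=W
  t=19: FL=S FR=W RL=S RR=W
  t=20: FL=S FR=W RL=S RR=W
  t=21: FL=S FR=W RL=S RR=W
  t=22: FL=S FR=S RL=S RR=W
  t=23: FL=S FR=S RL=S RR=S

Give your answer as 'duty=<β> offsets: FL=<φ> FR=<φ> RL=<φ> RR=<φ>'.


duty β = stance ticks per leg = 11
FL: stance ticks = 11; W→S at t=13 → φ=11
FR: stance ticks = 11; W→S at t=22 → φ=2
RL: stance ticks = 11; W→S at t=19 → φ=5
RR: stance ticks = 11; W→S at t=23 → φ=1

duty=11 offsets: FL=11 FR=2 RL=5 RR=1


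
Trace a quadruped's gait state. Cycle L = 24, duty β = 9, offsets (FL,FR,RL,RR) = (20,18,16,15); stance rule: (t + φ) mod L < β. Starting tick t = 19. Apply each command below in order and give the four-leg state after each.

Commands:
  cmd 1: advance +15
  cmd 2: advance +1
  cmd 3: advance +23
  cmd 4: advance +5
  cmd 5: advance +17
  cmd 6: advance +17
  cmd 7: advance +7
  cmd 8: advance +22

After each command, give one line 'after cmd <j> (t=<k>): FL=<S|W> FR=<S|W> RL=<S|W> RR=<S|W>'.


start t=19: FL=W FR=W RL=W RR=W
cmd 1: advance +15 → t=34, phase=(6,4,2,1) → FL=S FR=S RL=S RR=S
cmd 2: advance +1 → t=35, phase=(7,5,3,2) → FL=S FR=S RL=S RR=S
cmd 3: advance +23 → t=58, phase=(6,4,2,1) → FL=S FR=S RL=S RR=S
cmd 4: advance +5 → t=63, phase=(11,9,7,6) → FL=W FR=W RL=S RR=S
cmd 5: advance +17 → t=80, phase=(4,2,0,23) → FL=S FR=S RL=S RR=W
cmd 6: advance +17 → t=97, phase=(21,19,17,16) → FL=W FR=W RL=W RR=W
cmd 7: advance +7 → t=104, phase=(4,2,0,23) → FL=S FR=S RL=S RR=W
cmd 8: advance +22 → t=126, phase=(2,0,22,21) → FL=S FR=S RL=W RR=W

after cmd 1 (t=34): FL=S FR=S RL=S RR=S
after cmd 2 (t=35): FL=S FR=S RL=S RR=S
after cmd 3 (t=58): FL=S FR=S RL=S RR=S
after cmd 4 (t=63): FL=W FR=W RL=S RR=S
after cmd 5 (t=80): FL=S FR=S RL=S RR=W
after cmd 6 (t=97): FL=W FR=W RL=W RR=W
after cmd 7 (t=104): FL=S FR=S RL=S RR=W
after cmd 8 (t=126): FL=S FR=S RL=W RR=W


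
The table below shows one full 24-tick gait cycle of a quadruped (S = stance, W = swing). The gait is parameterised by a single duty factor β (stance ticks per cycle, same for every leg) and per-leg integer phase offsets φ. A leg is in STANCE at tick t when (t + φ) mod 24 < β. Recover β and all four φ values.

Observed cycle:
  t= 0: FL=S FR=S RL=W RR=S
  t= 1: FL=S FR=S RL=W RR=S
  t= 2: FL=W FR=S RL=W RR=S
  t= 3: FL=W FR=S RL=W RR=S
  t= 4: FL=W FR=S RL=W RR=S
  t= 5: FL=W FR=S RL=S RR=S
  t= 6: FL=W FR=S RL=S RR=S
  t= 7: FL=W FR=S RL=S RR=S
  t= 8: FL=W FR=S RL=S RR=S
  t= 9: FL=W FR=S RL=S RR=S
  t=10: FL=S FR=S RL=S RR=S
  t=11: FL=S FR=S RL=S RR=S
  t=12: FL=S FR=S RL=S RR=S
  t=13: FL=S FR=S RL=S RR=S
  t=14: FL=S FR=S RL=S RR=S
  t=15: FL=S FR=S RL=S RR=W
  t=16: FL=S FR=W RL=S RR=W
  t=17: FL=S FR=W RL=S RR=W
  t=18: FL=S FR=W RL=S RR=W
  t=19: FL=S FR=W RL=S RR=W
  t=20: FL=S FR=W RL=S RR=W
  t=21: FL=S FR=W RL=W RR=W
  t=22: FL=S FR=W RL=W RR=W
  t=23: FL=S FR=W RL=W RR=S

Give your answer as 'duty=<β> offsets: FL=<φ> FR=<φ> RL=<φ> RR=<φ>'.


duty=16 offsets: FL=14 FR=0 RL=19 RR=1

duty β = stance ticks per leg = 16
FL: stance ticks = 16; W→S at t=10 → φ=14
FR: stance ticks = 16; W→S at t=0 → φ=0
RL: stance ticks = 16; W→S at t=5 → φ=19
RR: stance ticks = 16; W→S at t=23 → φ=1


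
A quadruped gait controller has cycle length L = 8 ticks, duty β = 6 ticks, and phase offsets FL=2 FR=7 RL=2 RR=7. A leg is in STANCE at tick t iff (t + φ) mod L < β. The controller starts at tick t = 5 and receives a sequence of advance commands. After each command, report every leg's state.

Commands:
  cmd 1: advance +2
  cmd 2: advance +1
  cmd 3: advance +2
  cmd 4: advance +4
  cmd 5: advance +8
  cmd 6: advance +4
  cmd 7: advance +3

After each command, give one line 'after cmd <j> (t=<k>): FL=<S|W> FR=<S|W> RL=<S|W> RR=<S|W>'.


after cmd 1 (t=7): FL=S FR=W RL=S RR=W
after cmd 2 (t=8): FL=S FR=W RL=S RR=W
after cmd 3 (t=10): FL=S FR=S RL=S RR=S
after cmd 4 (t=14): FL=S FR=S RL=S RR=S
after cmd 5 (t=22): FL=S FR=S RL=S RR=S
after cmd 6 (t=26): FL=S FR=S RL=S RR=S
after cmd 7 (t=29): FL=W FR=S RL=W RR=S

start t=5: FL=W FR=S RL=W RR=S
cmd 1: advance +2 → t=7, phase=(1,6,1,6) → FL=S FR=W RL=S RR=W
cmd 2: advance +1 → t=8, phase=(2,7,2,7) → FL=S FR=W RL=S RR=W
cmd 3: advance +2 → t=10, phase=(4,1,4,1) → FL=S FR=S RL=S RR=S
cmd 4: advance +4 → t=14, phase=(0,5,0,5) → FL=S FR=S RL=S RR=S
cmd 5: advance +8 → t=22, phase=(0,5,0,5) → FL=S FR=S RL=S RR=S
cmd 6: advance +4 → t=26, phase=(4,1,4,1) → FL=S FR=S RL=S RR=S
cmd 7: advance +3 → t=29, phase=(7,4,7,4) → FL=W FR=S RL=W RR=S


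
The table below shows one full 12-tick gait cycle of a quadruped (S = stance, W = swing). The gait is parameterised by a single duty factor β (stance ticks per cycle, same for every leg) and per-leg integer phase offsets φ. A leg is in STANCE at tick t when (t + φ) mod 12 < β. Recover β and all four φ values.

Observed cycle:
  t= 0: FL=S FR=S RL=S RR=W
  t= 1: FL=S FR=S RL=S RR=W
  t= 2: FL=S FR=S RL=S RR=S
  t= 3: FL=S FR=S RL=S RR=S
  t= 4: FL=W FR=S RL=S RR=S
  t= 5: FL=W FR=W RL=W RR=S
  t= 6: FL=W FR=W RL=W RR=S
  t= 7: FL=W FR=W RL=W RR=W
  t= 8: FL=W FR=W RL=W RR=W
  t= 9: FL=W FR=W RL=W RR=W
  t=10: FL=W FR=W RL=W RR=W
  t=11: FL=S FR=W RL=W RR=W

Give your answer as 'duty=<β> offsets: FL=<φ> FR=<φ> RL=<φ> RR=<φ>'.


duty β = stance ticks per leg = 5
FL: stance ticks = 5; W→S at t=11 → φ=1
FR: stance ticks = 5; W→S at t=0 → φ=0
RL: stance ticks = 5; W→S at t=0 → φ=0
RR: stance ticks = 5; W→S at t=2 → φ=10

duty=5 offsets: FL=1 FR=0 RL=0 RR=10


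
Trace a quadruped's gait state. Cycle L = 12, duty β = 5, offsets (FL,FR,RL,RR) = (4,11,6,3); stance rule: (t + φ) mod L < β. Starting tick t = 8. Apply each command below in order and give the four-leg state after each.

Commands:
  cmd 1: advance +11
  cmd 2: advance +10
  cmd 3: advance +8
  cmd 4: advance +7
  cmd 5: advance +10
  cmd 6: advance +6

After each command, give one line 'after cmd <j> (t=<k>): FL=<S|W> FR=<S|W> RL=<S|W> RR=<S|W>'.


start t=8: FL=S FR=W RL=S RR=W
cmd 1: advance +11 → t=19, phase=(11,6,1,10) → FL=W FR=W RL=S RR=W
cmd 2: advance +10 → t=29, phase=(9,4,11,8) → FL=W FR=S RL=W RR=W
cmd 3: advance +8 → t=37, phase=(5,0,7,4) → FL=W FR=S RL=W RR=S
cmd 4: advance +7 → t=44, phase=(0,7,2,11) → FL=S FR=W RL=S RR=W
cmd 5: advance +10 → t=54, phase=(10,5,0,9) → FL=W FR=W RL=S RR=W
cmd 6: advance +6 → t=60, phase=(4,11,6,3) → FL=S FR=W RL=W RR=S

after cmd 1 (t=19): FL=W FR=W RL=S RR=W
after cmd 2 (t=29): FL=W FR=S RL=W RR=W
after cmd 3 (t=37): FL=W FR=S RL=W RR=S
after cmd 4 (t=44): FL=S FR=W RL=S RR=W
after cmd 5 (t=54): FL=W FR=W RL=S RR=W
after cmd 6 (t=60): FL=S FR=W RL=W RR=S


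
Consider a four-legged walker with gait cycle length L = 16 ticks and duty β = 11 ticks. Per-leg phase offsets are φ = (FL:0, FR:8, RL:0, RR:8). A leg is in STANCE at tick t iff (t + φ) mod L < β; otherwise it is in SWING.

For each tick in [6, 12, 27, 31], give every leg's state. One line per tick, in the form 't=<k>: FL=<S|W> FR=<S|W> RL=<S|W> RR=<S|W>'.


t=6: FL=S FR=W RL=S RR=W
t=12: FL=W FR=S RL=W RR=S
t=27: FL=W FR=S RL=W RR=S
t=31: FL=W FR=S RL=W RR=S

t=6: phase=(6,14,6,14) vs β=11 → FL=S FR=W RL=S RR=W
t=12: phase=(12,4,12,4) vs β=11 → FL=W FR=S RL=W RR=S
t=27: phase=(11,3,11,3) vs β=11 → FL=W FR=S RL=W RR=S
t=31: phase=(15,7,15,7) vs β=11 → FL=W FR=S RL=W RR=S


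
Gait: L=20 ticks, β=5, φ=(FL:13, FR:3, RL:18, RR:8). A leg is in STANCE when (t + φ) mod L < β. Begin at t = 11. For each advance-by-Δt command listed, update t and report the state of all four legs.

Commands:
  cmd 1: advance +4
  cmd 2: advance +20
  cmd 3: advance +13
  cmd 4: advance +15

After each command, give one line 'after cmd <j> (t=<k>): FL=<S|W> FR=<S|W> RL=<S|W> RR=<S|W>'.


after cmd 1 (t=15): FL=W FR=W RL=W RR=S
after cmd 2 (t=35): FL=W FR=W RL=W RR=S
after cmd 3 (t=48): FL=S FR=W RL=W RR=W
after cmd 4 (t=63): FL=W FR=W RL=S RR=W

start t=11: FL=S FR=W RL=W RR=W
cmd 1: advance +4 → t=15, phase=(8,18,13,3) → FL=W FR=W RL=W RR=S
cmd 2: advance +20 → t=35, phase=(8,18,13,3) → FL=W FR=W RL=W RR=S
cmd 3: advance +13 → t=48, phase=(1,11,6,16) → FL=S FR=W RL=W RR=W
cmd 4: advance +15 → t=63, phase=(16,6,1,11) → FL=W FR=W RL=S RR=W


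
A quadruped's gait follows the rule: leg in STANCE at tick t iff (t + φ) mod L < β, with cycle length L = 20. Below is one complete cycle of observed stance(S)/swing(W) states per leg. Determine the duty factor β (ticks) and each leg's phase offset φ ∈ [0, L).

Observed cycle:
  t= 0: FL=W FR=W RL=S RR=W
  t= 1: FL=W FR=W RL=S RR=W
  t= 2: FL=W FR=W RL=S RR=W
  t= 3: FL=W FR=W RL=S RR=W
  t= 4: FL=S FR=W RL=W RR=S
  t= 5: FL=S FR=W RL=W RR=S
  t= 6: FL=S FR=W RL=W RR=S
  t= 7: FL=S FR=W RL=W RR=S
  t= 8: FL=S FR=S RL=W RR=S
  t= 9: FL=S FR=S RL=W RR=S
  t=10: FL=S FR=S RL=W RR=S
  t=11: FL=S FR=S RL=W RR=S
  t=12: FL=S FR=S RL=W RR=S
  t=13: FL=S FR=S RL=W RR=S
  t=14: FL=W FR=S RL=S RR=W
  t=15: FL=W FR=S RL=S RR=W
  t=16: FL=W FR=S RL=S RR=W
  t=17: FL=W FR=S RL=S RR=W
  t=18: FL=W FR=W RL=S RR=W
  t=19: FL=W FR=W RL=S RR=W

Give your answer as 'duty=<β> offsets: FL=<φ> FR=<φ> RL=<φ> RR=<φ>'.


duty β = stance ticks per leg = 10
FL: stance ticks = 10; W→S at t=4 → φ=16
FR: stance ticks = 10; W→S at t=8 → φ=12
RL: stance ticks = 10; W→S at t=14 → φ=6
RR: stance ticks = 10; W→S at t=4 → φ=16

duty=10 offsets: FL=16 FR=12 RL=6 RR=16


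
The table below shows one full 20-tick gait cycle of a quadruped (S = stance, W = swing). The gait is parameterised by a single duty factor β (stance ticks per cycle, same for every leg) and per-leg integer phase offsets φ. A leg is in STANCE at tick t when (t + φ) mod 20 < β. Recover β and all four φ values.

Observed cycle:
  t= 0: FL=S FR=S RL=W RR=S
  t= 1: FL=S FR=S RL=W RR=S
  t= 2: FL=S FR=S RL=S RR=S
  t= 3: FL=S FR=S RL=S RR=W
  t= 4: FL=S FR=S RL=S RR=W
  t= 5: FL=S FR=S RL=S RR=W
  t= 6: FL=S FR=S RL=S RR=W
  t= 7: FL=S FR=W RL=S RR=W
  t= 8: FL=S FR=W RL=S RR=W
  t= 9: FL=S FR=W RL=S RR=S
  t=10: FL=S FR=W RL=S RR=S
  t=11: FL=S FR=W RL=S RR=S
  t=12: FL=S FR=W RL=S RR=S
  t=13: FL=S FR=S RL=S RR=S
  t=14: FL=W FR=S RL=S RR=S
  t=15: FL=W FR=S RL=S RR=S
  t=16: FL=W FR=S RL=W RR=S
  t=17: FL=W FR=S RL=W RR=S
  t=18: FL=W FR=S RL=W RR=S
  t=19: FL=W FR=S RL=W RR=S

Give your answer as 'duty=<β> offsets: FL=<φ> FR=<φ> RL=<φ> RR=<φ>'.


duty=14 offsets: FL=0 FR=7 RL=18 RR=11

duty β = stance ticks per leg = 14
FL: stance ticks = 14; W→S at t=0 → φ=0
FR: stance ticks = 14; W→S at t=13 → φ=7
RL: stance ticks = 14; W→S at t=2 → φ=18
RR: stance ticks = 14; W→S at t=9 → φ=11


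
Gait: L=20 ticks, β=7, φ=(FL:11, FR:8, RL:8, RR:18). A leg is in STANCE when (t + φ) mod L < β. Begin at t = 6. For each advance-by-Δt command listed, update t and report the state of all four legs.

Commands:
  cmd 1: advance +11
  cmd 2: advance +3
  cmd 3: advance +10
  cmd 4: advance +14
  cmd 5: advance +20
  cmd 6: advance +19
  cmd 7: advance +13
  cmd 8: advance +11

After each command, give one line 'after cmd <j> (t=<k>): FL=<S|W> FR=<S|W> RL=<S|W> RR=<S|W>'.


start t=6: FL=W FR=W RL=W RR=S
cmd 1: advance +11 → t=17, phase=(8,5,5,15) → FL=W FR=S RL=S RR=W
cmd 2: advance +3 → t=20, phase=(11,8,8,18) → FL=W FR=W RL=W RR=W
cmd 3: advance +10 → t=30, phase=(1,18,18,8) → FL=S FR=W RL=W RR=W
cmd 4: advance +14 → t=44, phase=(15,12,12,2) → FL=W FR=W RL=W RR=S
cmd 5: advance +20 → t=64, phase=(15,12,12,2) → FL=W FR=W RL=W RR=S
cmd 6: advance +19 → t=83, phase=(14,11,11,1) → FL=W FR=W RL=W RR=S
cmd 7: advance +13 → t=96, phase=(7,4,4,14) → FL=W FR=S RL=S RR=W
cmd 8: advance +11 → t=107, phase=(18,15,15,5) → FL=W FR=W RL=W RR=S

after cmd 1 (t=17): FL=W FR=S RL=S RR=W
after cmd 2 (t=20): FL=W FR=W RL=W RR=W
after cmd 3 (t=30): FL=S FR=W RL=W RR=W
after cmd 4 (t=44): FL=W FR=W RL=W RR=S
after cmd 5 (t=64): FL=W FR=W RL=W RR=S
after cmd 6 (t=83): FL=W FR=W RL=W RR=S
after cmd 7 (t=96): FL=W FR=S RL=S RR=W
after cmd 8 (t=107): FL=W FR=W RL=W RR=S


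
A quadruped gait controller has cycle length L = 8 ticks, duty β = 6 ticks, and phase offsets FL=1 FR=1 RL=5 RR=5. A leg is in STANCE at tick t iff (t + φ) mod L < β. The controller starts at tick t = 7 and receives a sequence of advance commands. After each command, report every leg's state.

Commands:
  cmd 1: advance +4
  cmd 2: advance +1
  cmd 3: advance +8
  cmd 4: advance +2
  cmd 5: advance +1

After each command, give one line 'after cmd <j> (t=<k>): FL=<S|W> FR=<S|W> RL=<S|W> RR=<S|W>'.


start t=7: FL=S FR=S RL=S RR=S
cmd 1: advance +4 → t=11, phase=(4,4,0,0) → FL=S FR=S RL=S RR=S
cmd 2: advance +1 → t=12, phase=(5,5,1,1) → FL=S FR=S RL=S RR=S
cmd 3: advance +8 → t=20, phase=(5,5,1,1) → FL=S FR=S RL=S RR=S
cmd 4: advance +2 → t=22, phase=(7,7,3,3) → FL=W FR=W RL=S RR=S
cmd 5: advance +1 → t=23, phase=(0,0,4,4) → FL=S FR=S RL=S RR=S

after cmd 1 (t=11): FL=S FR=S RL=S RR=S
after cmd 2 (t=12): FL=S FR=S RL=S RR=S
after cmd 3 (t=20): FL=S FR=S RL=S RR=S
after cmd 4 (t=22): FL=W FR=W RL=S RR=S
after cmd 5 (t=23): FL=S FR=S RL=S RR=S


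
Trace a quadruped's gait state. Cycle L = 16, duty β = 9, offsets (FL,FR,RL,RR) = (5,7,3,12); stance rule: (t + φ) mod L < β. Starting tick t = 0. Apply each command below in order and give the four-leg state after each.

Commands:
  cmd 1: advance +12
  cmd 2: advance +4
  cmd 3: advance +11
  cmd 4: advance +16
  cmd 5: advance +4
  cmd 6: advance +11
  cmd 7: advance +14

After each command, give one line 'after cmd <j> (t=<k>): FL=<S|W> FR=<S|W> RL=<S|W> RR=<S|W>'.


start t=0: FL=S FR=S RL=S RR=W
cmd 1: advance +12 → t=12, phase=(1,3,15,8) → FL=S FR=S RL=W RR=S
cmd 2: advance +4 → t=16, phase=(5,7,3,12) → FL=S FR=S RL=S RR=W
cmd 3: advance +11 → t=27, phase=(0,2,14,7) → FL=S FR=S RL=W RR=S
cmd 4: advance +16 → t=43, phase=(0,2,14,7) → FL=S FR=S RL=W RR=S
cmd 5: advance +4 → t=47, phase=(4,6,2,11) → FL=S FR=S RL=S RR=W
cmd 6: advance +11 → t=58, phase=(15,1,13,6) → FL=W FR=S RL=W RR=S
cmd 7: advance +14 → t=72, phase=(13,15,11,4) → FL=W FR=W RL=W RR=S

after cmd 1 (t=12): FL=S FR=S RL=W RR=S
after cmd 2 (t=16): FL=S FR=S RL=S RR=W
after cmd 3 (t=27): FL=S FR=S RL=W RR=S
after cmd 4 (t=43): FL=S FR=S RL=W RR=S
after cmd 5 (t=47): FL=S FR=S RL=S RR=W
after cmd 6 (t=58): FL=W FR=S RL=W RR=S
after cmd 7 (t=72): FL=W FR=W RL=W RR=S


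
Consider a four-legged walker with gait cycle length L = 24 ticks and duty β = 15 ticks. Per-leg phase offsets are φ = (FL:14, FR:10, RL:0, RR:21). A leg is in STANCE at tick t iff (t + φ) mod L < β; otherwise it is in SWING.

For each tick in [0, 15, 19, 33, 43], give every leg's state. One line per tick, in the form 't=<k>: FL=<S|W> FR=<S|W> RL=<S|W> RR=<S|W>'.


t=0: FL=S FR=S RL=S RR=W
t=15: FL=S FR=S RL=W RR=S
t=19: FL=S FR=S RL=W RR=W
t=33: FL=W FR=W RL=S RR=S
t=43: FL=S FR=S RL=W RR=W

t=0: phase=(14,10,0,21) vs β=15 → FL=S FR=S RL=S RR=W
t=15: phase=(5,1,15,12) vs β=15 → FL=S FR=S RL=W RR=S
t=19: phase=(9,5,19,16) vs β=15 → FL=S FR=S RL=W RR=W
t=33: phase=(23,19,9,6) vs β=15 → FL=W FR=W RL=S RR=S
t=43: phase=(9,5,19,16) vs β=15 → FL=S FR=S RL=W RR=W


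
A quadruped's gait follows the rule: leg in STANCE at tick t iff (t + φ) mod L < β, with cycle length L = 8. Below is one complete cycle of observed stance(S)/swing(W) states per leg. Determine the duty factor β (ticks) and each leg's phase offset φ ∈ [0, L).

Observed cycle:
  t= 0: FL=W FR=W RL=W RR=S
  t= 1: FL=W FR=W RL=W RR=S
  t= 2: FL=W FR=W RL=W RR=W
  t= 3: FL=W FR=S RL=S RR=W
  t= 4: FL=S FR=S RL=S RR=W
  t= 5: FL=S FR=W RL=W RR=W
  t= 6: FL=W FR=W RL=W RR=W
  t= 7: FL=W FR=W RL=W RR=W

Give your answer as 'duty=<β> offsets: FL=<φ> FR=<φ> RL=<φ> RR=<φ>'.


duty β = stance ticks per leg = 2
FL: stance ticks = 2; W→S at t=4 → φ=4
FR: stance ticks = 2; W→S at t=3 → φ=5
RL: stance ticks = 2; W→S at t=3 → φ=5
RR: stance ticks = 2; W→S at t=0 → φ=0

duty=2 offsets: FL=4 FR=5 RL=5 RR=0


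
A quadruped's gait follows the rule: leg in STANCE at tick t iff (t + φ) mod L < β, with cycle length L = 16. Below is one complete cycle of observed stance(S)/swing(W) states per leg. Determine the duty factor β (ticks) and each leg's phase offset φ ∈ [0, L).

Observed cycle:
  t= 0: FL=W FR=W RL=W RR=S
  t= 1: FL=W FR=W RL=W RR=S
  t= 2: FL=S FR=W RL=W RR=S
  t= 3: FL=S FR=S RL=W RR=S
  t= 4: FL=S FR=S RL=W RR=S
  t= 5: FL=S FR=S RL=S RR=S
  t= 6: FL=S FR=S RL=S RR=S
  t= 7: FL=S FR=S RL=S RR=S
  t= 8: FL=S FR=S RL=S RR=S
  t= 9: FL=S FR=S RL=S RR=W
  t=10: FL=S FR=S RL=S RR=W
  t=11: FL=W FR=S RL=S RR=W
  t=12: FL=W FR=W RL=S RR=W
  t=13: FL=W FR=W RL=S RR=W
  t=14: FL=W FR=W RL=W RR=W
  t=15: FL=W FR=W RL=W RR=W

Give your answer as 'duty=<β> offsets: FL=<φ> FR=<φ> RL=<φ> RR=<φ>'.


duty β = stance ticks per leg = 9
FL: stance ticks = 9; W→S at t=2 → φ=14
FR: stance ticks = 9; W→S at t=3 → φ=13
RL: stance ticks = 9; W→S at t=5 → φ=11
RR: stance ticks = 9; W→S at t=0 → φ=0

duty=9 offsets: FL=14 FR=13 RL=11 RR=0


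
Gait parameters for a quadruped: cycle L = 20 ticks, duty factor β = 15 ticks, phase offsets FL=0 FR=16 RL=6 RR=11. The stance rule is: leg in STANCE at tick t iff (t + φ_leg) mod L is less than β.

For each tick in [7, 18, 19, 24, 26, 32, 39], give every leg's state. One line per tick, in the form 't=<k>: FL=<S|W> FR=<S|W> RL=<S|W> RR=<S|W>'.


t=7: FL=S FR=S RL=S RR=W
t=18: FL=W FR=S RL=S RR=S
t=19: FL=W FR=W RL=S RR=S
t=24: FL=S FR=S RL=S RR=W
t=26: FL=S FR=S RL=S RR=W
t=32: FL=S FR=S RL=W RR=S
t=39: FL=W FR=W RL=S RR=S

t=7: phase=(7,3,13,18) vs β=15 → FL=S FR=S RL=S RR=W
t=18: phase=(18,14,4,9) vs β=15 → FL=W FR=S RL=S RR=S
t=19: phase=(19,15,5,10) vs β=15 → FL=W FR=W RL=S RR=S
t=24: phase=(4,0,10,15) vs β=15 → FL=S FR=S RL=S RR=W
t=26: phase=(6,2,12,17) vs β=15 → FL=S FR=S RL=S RR=W
t=32: phase=(12,8,18,3) vs β=15 → FL=S FR=S RL=W RR=S
t=39: phase=(19,15,5,10) vs β=15 → FL=W FR=W RL=S RR=S


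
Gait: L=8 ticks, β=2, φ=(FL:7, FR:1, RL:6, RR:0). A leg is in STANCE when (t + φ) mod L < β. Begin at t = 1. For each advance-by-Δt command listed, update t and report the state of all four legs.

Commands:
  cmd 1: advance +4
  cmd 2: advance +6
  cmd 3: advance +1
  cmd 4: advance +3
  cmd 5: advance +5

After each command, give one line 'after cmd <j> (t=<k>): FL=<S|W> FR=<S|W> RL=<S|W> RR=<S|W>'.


after cmd 1 (t=5): FL=W FR=W RL=W RR=W
after cmd 2 (t=11): FL=W FR=W RL=S RR=W
after cmd 3 (t=12): FL=W FR=W RL=W RR=W
after cmd 4 (t=15): FL=W FR=S RL=W RR=W
after cmd 5 (t=20): FL=W FR=W RL=W RR=W

start t=1: FL=S FR=W RL=W RR=S
cmd 1: advance +4 → t=5, phase=(4,6,3,5) → FL=W FR=W RL=W RR=W
cmd 2: advance +6 → t=11, phase=(2,4,1,3) → FL=W FR=W RL=S RR=W
cmd 3: advance +1 → t=12, phase=(3,5,2,4) → FL=W FR=W RL=W RR=W
cmd 4: advance +3 → t=15, phase=(6,0,5,7) → FL=W FR=S RL=W RR=W
cmd 5: advance +5 → t=20, phase=(3,5,2,4) → FL=W FR=W RL=W RR=W


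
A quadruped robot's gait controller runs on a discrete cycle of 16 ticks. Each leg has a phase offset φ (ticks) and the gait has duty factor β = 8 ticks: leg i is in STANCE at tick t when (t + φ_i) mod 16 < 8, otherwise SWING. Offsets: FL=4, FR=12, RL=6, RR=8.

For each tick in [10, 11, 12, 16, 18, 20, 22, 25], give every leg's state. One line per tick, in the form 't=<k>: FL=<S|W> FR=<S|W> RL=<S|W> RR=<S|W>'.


t=10: FL=W FR=S RL=S RR=S
t=11: FL=W FR=S RL=S RR=S
t=12: FL=S FR=W RL=S RR=S
t=16: FL=S FR=W RL=S RR=W
t=18: FL=S FR=W RL=W RR=W
t=20: FL=W FR=S RL=W RR=W
t=22: FL=W FR=S RL=W RR=W
t=25: FL=W FR=S RL=W RR=S

t=10: phase=(14,6,0,2) vs β=8 → FL=W FR=S RL=S RR=S
t=11: phase=(15,7,1,3) vs β=8 → FL=W FR=S RL=S RR=S
t=12: phase=(0,8,2,4) vs β=8 → FL=S FR=W RL=S RR=S
t=16: phase=(4,12,6,8) vs β=8 → FL=S FR=W RL=S RR=W
t=18: phase=(6,14,8,10) vs β=8 → FL=S FR=W RL=W RR=W
t=20: phase=(8,0,10,12) vs β=8 → FL=W FR=S RL=W RR=W
t=22: phase=(10,2,12,14) vs β=8 → FL=W FR=S RL=W RR=W
t=25: phase=(13,5,15,1) vs β=8 → FL=W FR=S RL=W RR=S


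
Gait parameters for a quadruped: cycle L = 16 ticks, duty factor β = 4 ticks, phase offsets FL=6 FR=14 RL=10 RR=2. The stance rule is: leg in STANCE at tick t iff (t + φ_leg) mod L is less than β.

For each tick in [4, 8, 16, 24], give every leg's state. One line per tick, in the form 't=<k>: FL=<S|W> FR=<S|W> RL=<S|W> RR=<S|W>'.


t=4: FL=W FR=S RL=W RR=W
t=8: FL=W FR=W RL=S RR=W
t=16: FL=W FR=W RL=W RR=S
t=24: FL=W FR=W RL=S RR=W

t=4: phase=(10,2,14,6) vs β=4 → FL=W FR=S RL=W RR=W
t=8: phase=(14,6,2,10) vs β=4 → FL=W FR=W RL=S RR=W
t=16: phase=(6,14,10,2) vs β=4 → FL=W FR=W RL=W RR=S
t=24: phase=(14,6,2,10) vs β=4 → FL=W FR=W RL=S RR=W


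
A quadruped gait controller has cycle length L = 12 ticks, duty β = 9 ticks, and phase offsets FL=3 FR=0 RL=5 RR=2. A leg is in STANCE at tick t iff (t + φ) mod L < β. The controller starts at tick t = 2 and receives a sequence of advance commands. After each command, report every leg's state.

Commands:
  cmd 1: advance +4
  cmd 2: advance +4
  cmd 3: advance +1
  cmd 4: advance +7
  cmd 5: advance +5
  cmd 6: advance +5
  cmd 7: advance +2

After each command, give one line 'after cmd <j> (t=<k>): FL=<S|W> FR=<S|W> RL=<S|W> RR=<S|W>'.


after cmd 1 (t=6): FL=W FR=S RL=W RR=S
after cmd 2 (t=10): FL=S FR=W RL=S RR=S
after cmd 3 (t=11): FL=S FR=W RL=S RR=S
after cmd 4 (t=18): FL=W FR=S RL=W RR=S
after cmd 5 (t=23): FL=S FR=W RL=S RR=S
after cmd 6 (t=28): FL=S FR=S RL=W RR=S
after cmd 7 (t=30): FL=W FR=S RL=W RR=S

start t=2: FL=S FR=S RL=S RR=S
cmd 1: advance +4 → t=6, phase=(9,6,11,8) → FL=W FR=S RL=W RR=S
cmd 2: advance +4 → t=10, phase=(1,10,3,0) → FL=S FR=W RL=S RR=S
cmd 3: advance +1 → t=11, phase=(2,11,4,1) → FL=S FR=W RL=S RR=S
cmd 4: advance +7 → t=18, phase=(9,6,11,8) → FL=W FR=S RL=W RR=S
cmd 5: advance +5 → t=23, phase=(2,11,4,1) → FL=S FR=W RL=S RR=S
cmd 6: advance +5 → t=28, phase=(7,4,9,6) → FL=S FR=S RL=W RR=S
cmd 7: advance +2 → t=30, phase=(9,6,11,8) → FL=W FR=S RL=W RR=S


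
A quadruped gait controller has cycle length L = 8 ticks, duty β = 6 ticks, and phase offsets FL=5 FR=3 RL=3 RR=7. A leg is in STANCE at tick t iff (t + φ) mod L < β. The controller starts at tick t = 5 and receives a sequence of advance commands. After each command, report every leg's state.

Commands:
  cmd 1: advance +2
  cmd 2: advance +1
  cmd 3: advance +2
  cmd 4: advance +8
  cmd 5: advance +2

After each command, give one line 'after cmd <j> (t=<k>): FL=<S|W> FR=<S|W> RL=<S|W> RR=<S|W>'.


start t=5: FL=S FR=S RL=S RR=S
cmd 1: advance +2 → t=7, phase=(4,2,2,6) → FL=S FR=S RL=S RR=W
cmd 2: advance +1 → t=8, phase=(5,3,3,7) → FL=S FR=S RL=S RR=W
cmd 3: advance +2 → t=10, phase=(7,5,5,1) → FL=W FR=S RL=S RR=S
cmd 4: advance +8 → t=18, phase=(7,5,5,1) → FL=W FR=S RL=S RR=S
cmd 5: advance +2 → t=20, phase=(1,7,7,3) → FL=S FR=W RL=W RR=S

after cmd 1 (t=7): FL=S FR=S RL=S RR=W
after cmd 2 (t=8): FL=S FR=S RL=S RR=W
after cmd 3 (t=10): FL=W FR=S RL=S RR=S
after cmd 4 (t=18): FL=W FR=S RL=S RR=S
after cmd 5 (t=20): FL=S FR=W RL=W RR=S


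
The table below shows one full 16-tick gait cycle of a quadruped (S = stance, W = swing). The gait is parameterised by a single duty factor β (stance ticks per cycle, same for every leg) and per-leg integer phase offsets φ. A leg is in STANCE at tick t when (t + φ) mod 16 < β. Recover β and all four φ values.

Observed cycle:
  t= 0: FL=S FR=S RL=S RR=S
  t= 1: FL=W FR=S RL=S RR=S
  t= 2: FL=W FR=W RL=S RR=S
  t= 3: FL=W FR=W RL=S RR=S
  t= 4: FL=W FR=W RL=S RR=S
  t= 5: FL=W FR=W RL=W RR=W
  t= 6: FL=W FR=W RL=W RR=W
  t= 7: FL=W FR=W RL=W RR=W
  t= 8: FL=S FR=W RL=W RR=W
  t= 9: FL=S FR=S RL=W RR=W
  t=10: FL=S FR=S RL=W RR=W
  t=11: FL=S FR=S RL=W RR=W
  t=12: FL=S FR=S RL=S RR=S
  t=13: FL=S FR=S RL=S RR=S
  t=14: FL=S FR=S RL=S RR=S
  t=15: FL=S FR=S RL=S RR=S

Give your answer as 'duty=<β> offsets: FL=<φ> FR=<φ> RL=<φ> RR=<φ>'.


duty=9 offsets: FL=8 FR=7 RL=4 RR=4

duty β = stance ticks per leg = 9
FL: stance ticks = 9; W→S at t=8 → φ=8
FR: stance ticks = 9; W→S at t=9 → φ=7
RL: stance ticks = 9; W→S at t=12 → φ=4
RR: stance ticks = 9; W→S at t=12 → φ=4


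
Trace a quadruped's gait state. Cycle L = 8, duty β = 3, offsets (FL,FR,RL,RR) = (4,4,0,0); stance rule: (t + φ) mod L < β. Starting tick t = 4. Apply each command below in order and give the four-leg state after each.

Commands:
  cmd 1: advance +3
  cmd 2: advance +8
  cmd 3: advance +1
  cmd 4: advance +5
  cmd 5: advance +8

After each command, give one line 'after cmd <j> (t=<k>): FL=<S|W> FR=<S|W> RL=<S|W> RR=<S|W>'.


start t=4: FL=S FR=S RL=W RR=W
cmd 1: advance +3 → t=7, phase=(3,3,7,7) → FL=W FR=W RL=W RR=W
cmd 2: advance +8 → t=15, phase=(3,3,7,7) → FL=W FR=W RL=W RR=W
cmd 3: advance +1 → t=16, phase=(4,4,0,0) → FL=W FR=W RL=S RR=S
cmd 4: advance +5 → t=21, phase=(1,1,5,5) → FL=S FR=S RL=W RR=W
cmd 5: advance +8 → t=29, phase=(1,1,5,5) → FL=S FR=S RL=W RR=W

after cmd 1 (t=7): FL=W FR=W RL=W RR=W
after cmd 2 (t=15): FL=W FR=W RL=W RR=W
after cmd 3 (t=16): FL=W FR=W RL=S RR=S
after cmd 4 (t=21): FL=S FR=S RL=W RR=W
after cmd 5 (t=29): FL=S FR=S RL=W RR=W


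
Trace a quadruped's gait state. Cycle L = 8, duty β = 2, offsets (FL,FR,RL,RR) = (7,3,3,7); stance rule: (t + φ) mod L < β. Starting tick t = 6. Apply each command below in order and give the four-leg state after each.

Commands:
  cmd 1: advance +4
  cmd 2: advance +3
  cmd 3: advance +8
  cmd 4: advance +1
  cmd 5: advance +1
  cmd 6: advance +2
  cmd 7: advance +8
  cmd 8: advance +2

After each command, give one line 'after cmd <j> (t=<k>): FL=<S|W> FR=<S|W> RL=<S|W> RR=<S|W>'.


after cmd 1 (t=10): FL=S FR=W RL=W RR=S
after cmd 2 (t=13): FL=W FR=S RL=S RR=W
after cmd 3 (t=21): FL=W FR=S RL=S RR=W
after cmd 4 (t=22): FL=W FR=S RL=S RR=W
after cmd 5 (t=23): FL=W FR=W RL=W RR=W
after cmd 6 (t=25): FL=S FR=W RL=W RR=S
after cmd 7 (t=33): FL=S FR=W RL=W RR=S
after cmd 8 (t=35): FL=W FR=W RL=W RR=W

start t=6: FL=W FR=S RL=S RR=W
cmd 1: advance +4 → t=10, phase=(1,5,5,1) → FL=S FR=W RL=W RR=S
cmd 2: advance +3 → t=13, phase=(4,0,0,4) → FL=W FR=S RL=S RR=W
cmd 3: advance +8 → t=21, phase=(4,0,0,4) → FL=W FR=S RL=S RR=W
cmd 4: advance +1 → t=22, phase=(5,1,1,5) → FL=W FR=S RL=S RR=W
cmd 5: advance +1 → t=23, phase=(6,2,2,6) → FL=W FR=W RL=W RR=W
cmd 6: advance +2 → t=25, phase=(0,4,4,0) → FL=S FR=W RL=W RR=S
cmd 7: advance +8 → t=33, phase=(0,4,4,0) → FL=S FR=W RL=W RR=S
cmd 8: advance +2 → t=35, phase=(2,6,6,2) → FL=W FR=W RL=W RR=W


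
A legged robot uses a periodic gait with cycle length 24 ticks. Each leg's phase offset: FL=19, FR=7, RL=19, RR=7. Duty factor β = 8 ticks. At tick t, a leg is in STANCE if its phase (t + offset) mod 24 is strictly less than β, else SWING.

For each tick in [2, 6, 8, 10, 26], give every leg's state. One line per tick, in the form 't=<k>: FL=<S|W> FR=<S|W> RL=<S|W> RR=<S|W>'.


t=2: phase=(21,9,21,9) vs β=8 → FL=W FR=W RL=W RR=W
t=6: phase=(1,13,1,13) vs β=8 → FL=S FR=W RL=S RR=W
t=8: phase=(3,15,3,15) vs β=8 → FL=S FR=W RL=S RR=W
t=10: phase=(5,17,5,17) vs β=8 → FL=S FR=W RL=S RR=W
t=26: phase=(21,9,21,9) vs β=8 → FL=W FR=W RL=W RR=W

t=2: FL=W FR=W RL=W RR=W
t=6: FL=S FR=W RL=S RR=W
t=8: FL=S FR=W RL=S RR=W
t=10: FL=S FR=W RL=S RR=W
t=26: FL=W FR=W RL=W RR=W


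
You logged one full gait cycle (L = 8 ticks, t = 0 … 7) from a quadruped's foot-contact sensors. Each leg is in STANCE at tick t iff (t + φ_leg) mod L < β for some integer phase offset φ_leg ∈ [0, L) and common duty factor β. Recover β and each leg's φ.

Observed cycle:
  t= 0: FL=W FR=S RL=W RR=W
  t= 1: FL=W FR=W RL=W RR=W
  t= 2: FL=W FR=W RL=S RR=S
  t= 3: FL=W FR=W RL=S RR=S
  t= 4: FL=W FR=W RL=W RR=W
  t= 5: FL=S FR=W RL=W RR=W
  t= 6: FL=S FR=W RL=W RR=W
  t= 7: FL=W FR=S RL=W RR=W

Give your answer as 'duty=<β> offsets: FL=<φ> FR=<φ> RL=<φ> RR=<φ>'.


duty=2 offsets: FL=3 FR=1 RL=6 RR=6

duty β = stance ticks per leg = 2
FL: stance ticks = 2; W→S at t=5 → φ=3
FR: stance ticks = 2; W→S at t=7 → φ=1
RL: stance ticks = 2; W→S at t=2 → φ=6
RR: stance ticks = 2; W→S at t=2 → φ=6


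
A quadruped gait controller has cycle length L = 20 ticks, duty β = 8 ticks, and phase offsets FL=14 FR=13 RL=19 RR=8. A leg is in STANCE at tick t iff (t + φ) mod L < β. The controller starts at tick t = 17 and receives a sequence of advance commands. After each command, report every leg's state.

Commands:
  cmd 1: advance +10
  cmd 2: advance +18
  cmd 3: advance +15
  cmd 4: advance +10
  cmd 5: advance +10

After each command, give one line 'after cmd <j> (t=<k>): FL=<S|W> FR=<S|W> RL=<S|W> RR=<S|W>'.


after cmd 1 (t=27): FL=S FR=S RL=S RR=W
after cmd 2 (t=45): FL=W FR=W RL=S RR=W
after cmd 3 (t=60): FL=W FR=W RL=W RR=W
after cmd 4 (t=70): FL=S FR=S RL=W RR=W
after cmd 5 (t=80): FL=W FR=W RL=W RR=W

start t=17: FL=W FR=W RL=W RR=S
cmd 1: advance +10 → t=27, phase=(1,0,6,15) → FL=S FR=S RL=S RR=W
cmd 2: advance +18 → t=45, phase=(19,18,4,13) → FL=W FR=W RL=S RR=W
cmd 3: advance +15 → t=60, phase=(14,13,19,8) → FL=W FR=W RL=W RR=W
cmd 4: advance +10 → t=70, phase=(4,3,9,18) → FL=S FR=S RL=W RR=W
cmd 5: advance +10 → t=80, phase=(14,13,19,8) → FL=W FR=W RL=W RR=W


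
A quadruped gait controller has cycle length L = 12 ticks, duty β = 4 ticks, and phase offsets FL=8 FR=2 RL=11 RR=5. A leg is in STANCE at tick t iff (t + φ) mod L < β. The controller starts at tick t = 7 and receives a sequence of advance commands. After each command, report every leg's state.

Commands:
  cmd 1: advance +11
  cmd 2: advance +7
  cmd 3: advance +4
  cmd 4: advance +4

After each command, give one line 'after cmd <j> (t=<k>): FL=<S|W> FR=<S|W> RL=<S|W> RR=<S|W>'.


start t=7: FL=S FR=W RL=W RR=S
cmd 1: advance +11 → t=18, phase=(2,8,5,11) → FL=S FR=W RL=W RR=W
cmd 2: advance +7 → t=25, phase=(9,3,0,6) → FL=W FR=S RL=S RR=W
cmd 3: advance +4 → t=29, phase=(1,7,4,10) → FL=S FR=W RL=W RR=W
cmd 4: advance +4 → t=33, phase=(5,11,8,2) → FL=W FR=W RL=W RR=S

after cmd 1 (t=18): FL=S FR=W RL=W RR=W
after cmd 2 (t=25): FL=W FR=S RL=S RR=W
after cmd 3 (t=29): FL=S FR=W RL=W RR=W
after cmd 4 (t=33): FL=W FR=W RL=W RR=S


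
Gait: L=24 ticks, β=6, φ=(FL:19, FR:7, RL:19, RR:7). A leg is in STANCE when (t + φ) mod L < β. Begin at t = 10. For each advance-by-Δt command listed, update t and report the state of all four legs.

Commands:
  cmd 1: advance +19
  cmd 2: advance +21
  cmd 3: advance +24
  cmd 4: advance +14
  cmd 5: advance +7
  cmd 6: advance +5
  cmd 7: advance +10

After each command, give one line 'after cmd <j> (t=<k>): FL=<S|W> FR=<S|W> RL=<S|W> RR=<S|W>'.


after cmd 1 (t=29): FL=S FR=W RL=S RR=W
after cmd 2 (t=50): FL=W FR=W RL=W RR=W
after cmd 3 (t=74): FL=W FR=W RL=W RR=W
after cmd 4 (t=88): FL=W FR=W RL=W RR=W
after cmd 5 (t=95): FL=W FR=W RL=W RR=W
after cmd 6 (t=100): FL=W FR=W RL=W RR=W
after cmd 7 (t=110): FL=W FR=W RL=W RR=W

start t=10: FL=S FR=W RL=S RR=W
cmd 1: advance +19 → t=29, phase=(0,12,0,12) → FL=S FR=W RL=S RR=W
cmd 2: advance +21 → t=50, phase=(21,9,21,9) → FL=W FR=W RL=W RR=W
cmd 3: advance +24 → t=74, phase=(21,9,21,9) → FL=W FR=W RL=W RR=W
cmd 4: advance +14 → t=88, phase=(11,23,11,23) → FL=W FR=W RL=W RR=W
cmd 5: advance +7 → t=95, phase=(18,6,18,6) → FL=W FR=W RL=W RR=W
cmd 6: advance +5 → t=100, phase=(23,11,23,11) → FL=W FR=W RL=W RR=W
cmd 7: advance +10 → t=110, phase=(9,21,9,21) → FL=W FR=W RL=W RR=W


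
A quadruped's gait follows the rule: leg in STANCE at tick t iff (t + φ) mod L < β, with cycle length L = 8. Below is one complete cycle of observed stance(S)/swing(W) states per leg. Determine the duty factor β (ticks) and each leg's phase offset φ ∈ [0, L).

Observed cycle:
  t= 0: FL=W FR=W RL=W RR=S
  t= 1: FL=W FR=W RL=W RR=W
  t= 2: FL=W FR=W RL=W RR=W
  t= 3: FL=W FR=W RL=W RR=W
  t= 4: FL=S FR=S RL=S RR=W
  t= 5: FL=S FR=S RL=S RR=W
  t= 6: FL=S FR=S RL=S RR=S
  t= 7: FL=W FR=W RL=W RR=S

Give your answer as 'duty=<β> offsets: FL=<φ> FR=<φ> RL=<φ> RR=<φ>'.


duty β = stance ticks per leg = 3
FL: stance ticks = 3; W→S at t=4 → φ=4
FR: stance ticks = 3; W→S at t=4 → φ=4
RL: stance ticks = 3; W→S at t=4 → φ=4
RR: stance ticks = 3; W→S at t=6 → φ=2

duty=3 offsets: FL=4 FR=4 RL=4 RR=2


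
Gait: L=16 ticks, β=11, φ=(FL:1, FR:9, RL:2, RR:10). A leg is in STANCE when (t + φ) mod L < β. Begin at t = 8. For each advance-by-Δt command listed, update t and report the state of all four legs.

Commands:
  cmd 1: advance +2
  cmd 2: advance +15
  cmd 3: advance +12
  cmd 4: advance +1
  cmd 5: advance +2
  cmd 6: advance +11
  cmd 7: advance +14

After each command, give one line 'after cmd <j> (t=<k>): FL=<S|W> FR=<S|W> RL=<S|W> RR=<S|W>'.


start t=8: FL=S FR=S RL=S RR=S
cmd 1: advance +2 → t=10, phase=(11,3,12,4) → FL=W FR=S RL=W RR=S
cmd 2: advance +15 → t=25, phase=(10,2,11,3) → FL=S FR=S RL=W RR=S
cmd 3: advance +12 → t=37, phase=(6,14,7,15) → FL=S FR=W RL=S RR=W
cmd 4: advance +1 → t=38, phase=(7,15,8,0) → FL=S FR=W RL=S RR=S
cmd 5: advance +2 → t=40, phase=(9,1,10,2) → FL=S FR=S RL=S RR=S
cmd 6: advance +11 → t=51, phase=(4,12,5,13) → FL=S FR=W RL=S RR=W
cmd 7: advance +14 → t=65, phase=(2,10,3,11) → FL=S FR=S RL=S RR=W

after cmd 1 (t=10): FL=W FR=S RL=W RR=S
after cmd 2 (t=25): FL=S FR=S RL=W RR=S
after cmd 3 (t=37): FL=S FR=W RL=S RR=W
after cmd 4 (t=38): FL=S FR=W RL=S RR=S
after cmd 5 (t=40): FL=S FR=S RL=S RR=S
after cmd 6 (t=51): FL=S FR=W RL=S RR=W
after cmd 7 (t=65): FL=S FR=S RL=S RR=W


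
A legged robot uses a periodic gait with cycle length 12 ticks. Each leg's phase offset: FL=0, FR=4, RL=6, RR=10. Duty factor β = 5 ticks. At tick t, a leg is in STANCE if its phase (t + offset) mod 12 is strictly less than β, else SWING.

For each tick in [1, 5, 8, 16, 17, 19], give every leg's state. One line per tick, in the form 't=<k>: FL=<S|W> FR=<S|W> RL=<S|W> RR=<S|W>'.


t=1: FL=S FR=W RL=W RR=W
t=5: FL=W FR=W RL=W RR=S
t=8: FL=W FR=S RL=S RR=W
t=16: FL=S FR=W RL=W RR=S
t=17: FL=W FR=W RL=W RR=S
t=19: FL=W FR=W RL=S RR=W

t=1: phase=(1,5,7,11) vs β=5 → FL=S FR=W RL=W RR=W
t=5: phase=(5,9,11,3) vs β=5 → FL=W FR=W RL=W RR=S
t=8: phase=(8,0,2,6) vs β=5 → FL=W FR=S RL=S RR=W
t=16: phase=(4,8,10,2) vs β=5 → FL=S FR=W RL=W RR=S
t=17: phase=(5,9,11,3) vs β=5 → FL=W FR=W RL=W RR=S
t=19: phase=(7,11,1,5) vs β=5 → FL=W FR=W RL=S RR=W


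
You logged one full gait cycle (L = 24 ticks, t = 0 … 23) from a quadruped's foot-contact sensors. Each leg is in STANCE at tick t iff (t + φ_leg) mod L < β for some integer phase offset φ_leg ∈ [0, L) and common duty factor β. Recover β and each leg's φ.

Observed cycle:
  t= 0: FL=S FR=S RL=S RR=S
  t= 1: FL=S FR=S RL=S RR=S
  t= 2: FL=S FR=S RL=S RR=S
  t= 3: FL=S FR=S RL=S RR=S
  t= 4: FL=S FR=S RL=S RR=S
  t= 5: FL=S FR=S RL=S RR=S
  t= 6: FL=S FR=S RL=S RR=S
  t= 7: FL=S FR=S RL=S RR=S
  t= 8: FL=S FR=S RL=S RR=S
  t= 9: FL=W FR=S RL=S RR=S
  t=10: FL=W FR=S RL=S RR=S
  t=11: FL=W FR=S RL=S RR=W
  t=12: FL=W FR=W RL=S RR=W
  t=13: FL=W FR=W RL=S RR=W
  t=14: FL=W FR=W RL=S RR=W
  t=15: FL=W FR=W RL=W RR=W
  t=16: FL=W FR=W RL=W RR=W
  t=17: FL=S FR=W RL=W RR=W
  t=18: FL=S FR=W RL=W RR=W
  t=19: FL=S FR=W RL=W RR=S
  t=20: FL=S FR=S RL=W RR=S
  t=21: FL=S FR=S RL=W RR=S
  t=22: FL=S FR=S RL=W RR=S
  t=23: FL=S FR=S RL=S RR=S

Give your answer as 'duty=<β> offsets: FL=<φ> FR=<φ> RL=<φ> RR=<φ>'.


duty β = stance ticks per leg = 16
FL: stance ticks = 16; W→S at t=17 → φ=7
FR: stance ticks = 16; W→S at t=20 → φ=4
RL: stance ticks = 16; W→S at t=23 → φ=1
RR: stance ticks = 16; W→S at t=19 → φ=5

duty=16 offsets: FL=7 FR=4 RL=1 RR=5


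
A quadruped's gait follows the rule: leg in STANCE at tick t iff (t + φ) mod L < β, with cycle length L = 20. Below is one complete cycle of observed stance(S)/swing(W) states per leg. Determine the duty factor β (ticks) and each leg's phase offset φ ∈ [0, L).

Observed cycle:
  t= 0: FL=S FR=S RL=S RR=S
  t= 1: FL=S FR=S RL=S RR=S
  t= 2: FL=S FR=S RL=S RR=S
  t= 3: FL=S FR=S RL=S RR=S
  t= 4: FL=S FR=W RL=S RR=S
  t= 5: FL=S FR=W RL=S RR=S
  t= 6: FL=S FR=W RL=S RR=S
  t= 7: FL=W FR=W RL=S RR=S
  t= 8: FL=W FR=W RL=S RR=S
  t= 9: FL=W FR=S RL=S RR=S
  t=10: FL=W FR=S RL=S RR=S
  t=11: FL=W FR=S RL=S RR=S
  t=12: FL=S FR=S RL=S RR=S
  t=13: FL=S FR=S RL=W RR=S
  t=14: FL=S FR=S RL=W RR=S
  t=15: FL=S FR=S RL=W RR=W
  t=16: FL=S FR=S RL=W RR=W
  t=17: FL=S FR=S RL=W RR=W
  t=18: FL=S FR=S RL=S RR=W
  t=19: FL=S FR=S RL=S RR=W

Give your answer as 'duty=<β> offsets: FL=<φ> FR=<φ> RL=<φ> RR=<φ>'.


duty=15 offsets: FL=8 FR=11 RL=2 RR=0

duty β = stance ticks per leg = 15
FL: stance ticks = 15; W→S at t=12 → φ=8
FR: stance ticks = 15; W→S at t=9 → φ=11
RL: stance ticks = 15; W→S at t=18 → φ=2
RR: stance ticks = 15; W→S at t=0 → φ=0


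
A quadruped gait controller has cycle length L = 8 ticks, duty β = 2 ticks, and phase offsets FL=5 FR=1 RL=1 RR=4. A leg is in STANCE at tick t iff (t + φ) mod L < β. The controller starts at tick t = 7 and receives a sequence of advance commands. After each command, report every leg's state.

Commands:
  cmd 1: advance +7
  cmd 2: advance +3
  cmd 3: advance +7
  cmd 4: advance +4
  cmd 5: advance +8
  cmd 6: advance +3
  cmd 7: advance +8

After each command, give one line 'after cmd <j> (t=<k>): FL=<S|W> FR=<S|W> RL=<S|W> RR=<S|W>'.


after cmd 1 (t=14): FL=W FR=W RL=W RR=W
after cmd 2 (t=17): FL=W FR=W RL=W RR=W
after cmd 3 (t=24): FL=W FR=S RL=S RR=W
after cmd 4 (t=28): FL=S FR=W RL=W RR=S
after cmd 5 (t=36): FL=S FR=W RL=W RR=S
after cmd 6 (t=39): FL=W FR=S RL=S RR=W
after cmd 7 (t=47): FL=W FR=S RL=S RR=W

start t=7: FL=W FR=S RL=S RR=W
cmd 1: advance +7 → t=14, phase=(3,7,7,2) → FL=W FR=W RL=W RR=W
cmd 2: advance +3 → t=17, phase=(6,2,2,5) → FL=W FR=W RL=W RR=W
cmd 3: advance +7 → t=24, phase=(5,1,1,4) → FL=W FR=S RL=S RR=W
cmd 4: advance +4 → t=28, phase=(1,5,5,0) → FL=S FR=W RL=W RR=S
cmd 5: advance +8 → t=36, phase=(1,5,5,0) → FL=S FR=W RL=W RR=S
cmd 6: advance +3 → t=39, phase=(4,0,0,3) → FL=W FR=S RL=S RR=W
cmd 7: advance +8 → t=47, phase=(4,0,0,3) → FL=W FR=S RL=S RR=W
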